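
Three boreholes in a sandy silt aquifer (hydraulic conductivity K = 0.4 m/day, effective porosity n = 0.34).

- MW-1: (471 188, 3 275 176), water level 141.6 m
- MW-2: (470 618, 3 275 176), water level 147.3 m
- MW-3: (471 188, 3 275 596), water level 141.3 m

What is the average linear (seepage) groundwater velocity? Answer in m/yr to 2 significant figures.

∂h/∂x = (147.3 − 141.6) / (470618 − 471188) = -0.01000
∂h/∂y = (141.3 − 141.6) / (3275596 − 3275176) = -0.0007143
|∇h| = √(-0.01000² + -0.0007143²) = 0.01003
Seepage velocity v = K·i/n = 0.4 × 0.01003 / 0.34 = 0.0118 m/day = 4.31 m/yr.

4.3 m/yr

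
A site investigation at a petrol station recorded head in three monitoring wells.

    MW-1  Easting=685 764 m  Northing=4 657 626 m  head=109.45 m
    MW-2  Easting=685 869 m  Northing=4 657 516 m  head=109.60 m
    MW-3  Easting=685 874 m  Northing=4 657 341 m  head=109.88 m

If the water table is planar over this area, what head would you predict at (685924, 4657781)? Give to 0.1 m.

109.2 m

Differences from MW-1: to MW-2 (Δx, Δy, Δh) = (105, -110, +0.15); to MW-3 = (110, -285, +0.43).
Solve a·Δx + b·Δy = Δh: det = 105·(-285) − 110·(-110) = -17825.
∂h/∂x = [(+0.15)·(-285) − (+0.43)·(-110)] / -17825 = -0.0002553
∂h/∂y = [105·(+0.43) − 110·(+0.15)] / -17825 = -0.001607
h(685924, 4657781) = 109.45 + (-0.0002553)·(160) + (-0.001607)·(155) = 109.45 -0.041 -0.249 = 109.160 m.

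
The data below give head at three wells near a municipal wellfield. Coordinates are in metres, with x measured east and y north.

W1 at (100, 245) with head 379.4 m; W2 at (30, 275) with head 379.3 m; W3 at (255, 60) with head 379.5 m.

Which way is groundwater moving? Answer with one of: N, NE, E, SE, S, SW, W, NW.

Differences from W1: to W2 (Δx, Δy, Δh) = (-70, 30, -0.1); to W3 = (155, -185, +0.1).
Determinant of the coordinate differences = (-70)·(-185) − 155·30 = 8300.
∂h/∂x = [(-0.1)·(-185) − (+0.1)·30] / 8300 = +0.001867
∂h/∂y = [(-70)·(+0.1) − 155·(-0.1)] / 8300 = +0.001024
Flow = −∇h = (-0.001867 east, -0.001024 north), which points southwest.

SW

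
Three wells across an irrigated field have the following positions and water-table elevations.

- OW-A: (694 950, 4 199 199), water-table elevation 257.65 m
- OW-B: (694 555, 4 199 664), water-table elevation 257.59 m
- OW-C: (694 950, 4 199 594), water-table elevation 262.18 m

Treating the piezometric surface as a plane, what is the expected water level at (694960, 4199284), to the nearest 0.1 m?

With h = a·x + b·y + c and OW-A as origin, the differences give:
  (-395)·a + 465·b = -0.06
  0·a + 395·b = +4.53
Eliminate b (×395 and ×465, subtract): -156025·a = -2130.150 → a = ∂h/∂x = +0.01365
Back-substitute: b = ∂h/∂y = +0.01147.
h(694960, 4199284) = 257.65 + (+0.01365)·(10) + (+0.01147)·(85) = 257.65 +0.137 +0.975 = 258.761 m.

258.8 m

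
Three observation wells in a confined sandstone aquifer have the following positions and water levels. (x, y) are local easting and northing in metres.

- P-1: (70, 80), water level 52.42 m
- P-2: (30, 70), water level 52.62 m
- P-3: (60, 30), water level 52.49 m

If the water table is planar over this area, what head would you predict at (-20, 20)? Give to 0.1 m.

52.9 m

With h = a·x + b·y + c and P-1 as origin, the differences give:
  (-40)·a + (-10)·b = +0.20
  (-10)·a + (-50)·b = +0.07
Eliminate b (×(-50) and ×(-10), subtract): 1900·a = -9.300 → a = ∂h/∂x = -0.004895
Back-substitute: b = ∂h/∂y = -0.0004211.
h(-20, 20) = 52.42 + (-0.004895)·(-90) + (-0.0004211)·(-60) = 52.42 +0.441 +0.025 = 52.886 m.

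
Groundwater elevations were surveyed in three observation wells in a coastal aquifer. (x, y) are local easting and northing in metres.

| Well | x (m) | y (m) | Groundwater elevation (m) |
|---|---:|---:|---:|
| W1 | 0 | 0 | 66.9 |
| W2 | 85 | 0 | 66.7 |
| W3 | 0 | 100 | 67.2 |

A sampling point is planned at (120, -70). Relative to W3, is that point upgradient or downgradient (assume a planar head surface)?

∂h/∂x = (66.7 − 66.9) / (85 − 0) = -0.002353
∂h/∂y = (67.2 − 66.9) / (100 − 0) = +0.003000
Head at (120, -70) = 66.9 + (-0.002353)·(120) + (+0.003000)·(-70) = 66.41 m.
That is lower than the 67.2 m at W3, so the point is downgradient.

downgradient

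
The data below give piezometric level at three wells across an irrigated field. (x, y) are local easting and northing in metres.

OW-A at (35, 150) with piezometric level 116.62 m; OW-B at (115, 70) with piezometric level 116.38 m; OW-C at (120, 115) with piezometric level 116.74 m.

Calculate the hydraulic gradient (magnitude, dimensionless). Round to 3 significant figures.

0.00875

Differences from OW-A: to OW-B (Δx, Δy, Δh) = (80, -80, -0.24); to OW-C = (85, -35, +0.12).
Determinant of the coordinate differences = 80·(-35) − 85·(-80) = 4000.
∂h/∂x = [(-0.24)·(-35) − (+0.12)·(-80)] / 4000 = +0.004500
∂h/∂y = [80·(+0.12) − 85·(-0.24)] / 4000 = +0.007500
|∇h| = √(0.004500² + 0.007500²) = 0.008746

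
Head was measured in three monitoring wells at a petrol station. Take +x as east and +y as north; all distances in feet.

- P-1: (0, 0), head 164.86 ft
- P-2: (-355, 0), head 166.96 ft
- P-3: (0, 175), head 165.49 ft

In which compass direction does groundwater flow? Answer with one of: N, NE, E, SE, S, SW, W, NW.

SE

∂h/∂x = (166.96 − 164.86) / (-355 − 0) = -0.005915
∂h/∂y = (165.49 − 164.86) / (175 − 0) = +0.003600
Flow = −∇h = (+0.005915 east, -0.003600 north), which points southeast.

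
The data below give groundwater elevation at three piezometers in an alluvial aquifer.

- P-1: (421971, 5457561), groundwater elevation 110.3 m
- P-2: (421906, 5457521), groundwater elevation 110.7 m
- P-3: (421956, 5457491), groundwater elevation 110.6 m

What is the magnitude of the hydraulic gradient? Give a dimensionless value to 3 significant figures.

With h = a·x + b·y + c and P-1 as origin, the differences give:
  (-65)·a + (-40)·b = +0.4
  (-15)·a + (-70)·b = +0.3
Eliminate b (×(-70) and ×(-40), subtract): 3950·a = -16.00 → a = ∂h/∂x = -0.004051
Back-substitute: b = ∂h/∂y = -0.003418.
|∇h| = √(-0.004051² + -0.003418²) = 0.0053

0.00530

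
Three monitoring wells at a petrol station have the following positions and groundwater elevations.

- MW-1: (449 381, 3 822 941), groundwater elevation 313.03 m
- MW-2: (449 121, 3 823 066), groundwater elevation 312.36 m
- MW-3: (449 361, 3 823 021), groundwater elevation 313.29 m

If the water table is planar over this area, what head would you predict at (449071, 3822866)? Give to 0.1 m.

311.2 m

With h = a·x + b·y + c and MW-1 as origin, the differences give:
  (-260)·a + 125·b = -0.67
  (-20)·a + 80·b = +0.26
Eliminate b (×80 and ×125, subtract): -18300·a = -86.100 → a = ∂h/∂x = +0.004705
Back-substitute: b = ∂h/∂y = +0.004426.
h(449071, 3822866) = 313.03 + (+0.004705)·(-310) + (+0.004426)·(-75) = 313.03 -1.459 -0.332 = 311.240 m.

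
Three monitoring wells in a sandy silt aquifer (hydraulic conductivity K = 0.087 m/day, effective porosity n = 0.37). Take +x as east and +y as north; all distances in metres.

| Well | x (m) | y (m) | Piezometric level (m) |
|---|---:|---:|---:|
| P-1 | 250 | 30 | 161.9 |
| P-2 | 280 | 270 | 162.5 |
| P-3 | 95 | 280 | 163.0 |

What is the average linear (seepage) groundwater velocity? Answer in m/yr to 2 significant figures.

0.33 m/yr

With h = a·x + b·y + c and P-1 as origin, the differences give:
  30·a + 240·b = +0.6
  (-155)·a + 250·b = +1.1
Eliminate b (×250 and ×240, subtract): 44700·a = -114.00 → a = ∂h/∂x = -0.002550
Back-substitute: b = ∂h/∂y = +0.002819.
|∇h| = √(-0.002550² + 0.002819²) = 0.003801
Seepage velocity v = K·i/n = 0.087 × 0.003801 / 0.37 = 0.0008937 m/day = 0.3264 m/yr.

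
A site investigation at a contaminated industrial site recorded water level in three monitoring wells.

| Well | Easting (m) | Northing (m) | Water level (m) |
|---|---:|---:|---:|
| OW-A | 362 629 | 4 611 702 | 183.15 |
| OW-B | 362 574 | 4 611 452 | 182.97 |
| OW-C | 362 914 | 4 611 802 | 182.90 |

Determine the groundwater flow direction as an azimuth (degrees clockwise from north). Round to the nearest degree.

129°

With h = a·x + b·y + c and OW-A as origin, the differences give:
  (-55)·a + (-250)·b = -0.18
  285·a + 100·b = -0.25
Eliminate b (×100 and ×(-250), subtract): 65750·a = -80.500 → a = ∂h/∂x = -0.001224
Back-substitute: b = ∂h/∂y = +0.0009894.
Flow direction (−∇h) has components (+0.001224 E, -0.0009894 N).
Azimuth = atan2(E, N) = atan2(+0.001224, -0.0009894) = 128.9° ≈ 129°.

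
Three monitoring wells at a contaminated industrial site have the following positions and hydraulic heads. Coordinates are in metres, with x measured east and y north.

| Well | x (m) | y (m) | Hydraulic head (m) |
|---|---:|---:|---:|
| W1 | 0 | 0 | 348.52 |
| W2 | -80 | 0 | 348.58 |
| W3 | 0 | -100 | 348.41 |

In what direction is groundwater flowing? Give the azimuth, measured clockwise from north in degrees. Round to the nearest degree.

∂h/∂x = (348.58 − 348.52) / (-80 − 0) = -0.0007500
∂h/∂y = (348.41 − 348.52) / (-100 − 0) = +0.001100
Flow direction (−∇h) has components (+0.0007500 E, -0.001100 N).
Azimuth = atan2(E, N) = atan2(+0.0007500, -0.001100) = 145.7° ≈ 146°.

146°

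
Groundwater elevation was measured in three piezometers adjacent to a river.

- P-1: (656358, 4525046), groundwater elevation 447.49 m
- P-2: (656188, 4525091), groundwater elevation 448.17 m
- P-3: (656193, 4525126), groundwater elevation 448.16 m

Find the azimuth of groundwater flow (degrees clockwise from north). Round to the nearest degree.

094°

Taking P-1 as reference: P-2−P-1 = (-170, 45, +0.68); P-3−P-1 = (-165, 80, +0.67).
Solve a·Δx + b·Δy = Δh: det = (-170)·80 − (-165)·45 = -6175.
∂h/∂x = [(+0.68)·80 − (+0.67)·45] / -6175 = -0.003927
∂h/∂y = [(-170)·(+0.67) − (-165)·(+0.68)] / -6175 = +0.0002753
Flow direction (−∇h) has components (+0.003927 E, -0.0002753 N).
Azimuth = atan2(E, N) = atan2(+0.003927, -0.0002753) = 94.0° ≈ 094°.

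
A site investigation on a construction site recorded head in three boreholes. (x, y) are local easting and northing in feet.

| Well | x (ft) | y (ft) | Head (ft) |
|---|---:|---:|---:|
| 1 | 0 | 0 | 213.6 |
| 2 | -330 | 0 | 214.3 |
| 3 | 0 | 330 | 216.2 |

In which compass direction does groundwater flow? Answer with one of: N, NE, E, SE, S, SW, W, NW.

∂h/∂x = (214.3 − 213.6) / (-330 − 0) = -0.002121
∂h/∂y = (216.2 − 213.6) / (330 − 0) = +0.007879
Flow = −∇h = (+0.002121 east, -0.007879 north), which points south.

S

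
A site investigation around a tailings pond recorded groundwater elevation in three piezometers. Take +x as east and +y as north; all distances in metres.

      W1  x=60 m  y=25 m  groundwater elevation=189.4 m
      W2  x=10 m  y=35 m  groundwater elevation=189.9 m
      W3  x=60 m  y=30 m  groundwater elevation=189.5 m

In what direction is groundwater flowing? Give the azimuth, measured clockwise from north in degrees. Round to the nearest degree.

163°

Three-point gradient (reference W1): Δ to W2 = (-50, 10, +0.5), Δ to W3 = (0, 5, +0.1).
∂h/∂x = -0.006000, ∂h/∂y = +0.02000 (det = -250).
Flow direction (−∇h) has components (+0.006000 E, -0.02000 N).
Azimuth = atan2(E, N) = atan2(+0.006000, -0.02000) = 163.3° ≈ 163°.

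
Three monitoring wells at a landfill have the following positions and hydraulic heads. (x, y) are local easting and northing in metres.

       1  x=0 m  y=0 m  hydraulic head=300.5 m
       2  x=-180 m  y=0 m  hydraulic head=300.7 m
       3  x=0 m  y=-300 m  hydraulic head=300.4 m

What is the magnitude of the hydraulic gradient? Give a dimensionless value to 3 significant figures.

0.00116

∂h/∂x = (300.7 − 300.5) / (-180 − 0) = -0.001111
∂h/∂y = (300.4 − 300.5) / (-300 − 0) = +0.0003333
|∇h| = √(-0.001111² + 0.0003333²) = 0.00116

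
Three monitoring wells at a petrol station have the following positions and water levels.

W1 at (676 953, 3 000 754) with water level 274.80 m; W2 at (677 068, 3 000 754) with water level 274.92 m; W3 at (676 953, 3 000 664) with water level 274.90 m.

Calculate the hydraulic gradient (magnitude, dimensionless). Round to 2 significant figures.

∂h/∂x = (274.92 − 274.80) / (677068 − 676953) = +0.001043
∂h/∂y = (274.90 − 274.80) / (3000664 − 3000754) = -0.001111
|∇h| = √(0.001043² + -0.001111²) = 0.001524

0.0015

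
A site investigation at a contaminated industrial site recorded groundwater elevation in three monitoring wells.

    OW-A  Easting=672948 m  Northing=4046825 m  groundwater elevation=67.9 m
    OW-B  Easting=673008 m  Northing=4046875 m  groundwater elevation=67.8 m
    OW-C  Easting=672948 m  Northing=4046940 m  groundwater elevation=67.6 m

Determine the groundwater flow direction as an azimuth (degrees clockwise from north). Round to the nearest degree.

349°

Three-point gradient (reference OW-A): Δ to OW-B = (60, 50, -0.1), Δ to OW-C = (0, 115, -0.3).
∂h/∂x = +0.0005072, ∂h/∂y = -0.002609 (det = 6900).
Flow direction (−∇h) has components (-0.0005072 E, +0.002609 N).
Azimuth = atan2(E, N) = atan2(-0.0005072, +0.002609) = 349.0° ≈ 349°.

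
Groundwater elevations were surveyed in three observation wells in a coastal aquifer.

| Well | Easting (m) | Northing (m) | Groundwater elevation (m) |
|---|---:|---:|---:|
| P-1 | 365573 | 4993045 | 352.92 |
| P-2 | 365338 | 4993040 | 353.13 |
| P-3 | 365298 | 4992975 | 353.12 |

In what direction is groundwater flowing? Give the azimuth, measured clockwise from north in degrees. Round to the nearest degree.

128°

Differences from P-1: to P-2 (Δx, Δy, Δh) = (-235, -5, +0.21); to P-3 = (-275, -70, +0.20).
Determinant of the coordinate differences = (-235)·(-70) − (-275)·(-5) = 15075.
∂h/∂x = [(+0.21)·(-70) − (+0.20)·(-5)] / 15075 = -0.0009088
∂h/∂y = [(-235)·(+0.20) − (-275)·(+0.21)] / 15075 = +0.0007131
Flow direction (−∇h) has components (+0.0009088 E, -0.0007131 N).
Azimuth = atan2(E, N) = atan2(+0.0009088, -0.0007131) = 128.1° ≈ 128°.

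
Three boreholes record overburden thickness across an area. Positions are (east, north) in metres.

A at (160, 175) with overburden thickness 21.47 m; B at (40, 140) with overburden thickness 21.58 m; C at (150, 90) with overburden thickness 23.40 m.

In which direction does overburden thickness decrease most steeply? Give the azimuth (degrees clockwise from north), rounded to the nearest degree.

Taking A as reference: B−A = (-120, -35, +0.11); C−A = (-10, -85, +1.93).
Determinant of the coordinate differences = (-120)·(-85) − (-10)·(-35) = 9850.
∂d/∂x = [(+0.11)·(-85) − (+1.93)·(-35)] / 9850 = +0.005909
∂d/∂y = [(-120)·(+1.93) − (-10)·(+0.11)] / 9850 = -0.02340
Steepest decrease is along −∇f: components (-0.005909 E, +0.02340 N).
Azimuth = atan2(-0.005909, +0.02340) = 345.8° ≈ 346°.

346°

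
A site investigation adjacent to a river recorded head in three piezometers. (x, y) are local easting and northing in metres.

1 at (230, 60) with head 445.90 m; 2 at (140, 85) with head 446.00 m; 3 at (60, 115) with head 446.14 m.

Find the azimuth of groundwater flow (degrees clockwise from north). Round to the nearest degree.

Differences from 1: to 2 (Δx, Δy, Δh) = (-90, 25, +0.10); to 3 = (-170, 55, +0.24).
Determinant of the coordinate differences = (-90)·55 − (-170)·25 = -700.
∂h/∂x = [(+0.10)·55 − (+0.24)·25] / -700 = +0.0007143
∂h/∂y = [(-90)·(+0.24) − (-170)·(+0.10)] / -700 = +0.006571
Flow direction (−∇h) has components (-0.0007143 E, -0.006571 N).
Azimuth = atan2(E, N) = atan2(-0.0007143, -0.006571) = 186.2° ≈ 186°.

186°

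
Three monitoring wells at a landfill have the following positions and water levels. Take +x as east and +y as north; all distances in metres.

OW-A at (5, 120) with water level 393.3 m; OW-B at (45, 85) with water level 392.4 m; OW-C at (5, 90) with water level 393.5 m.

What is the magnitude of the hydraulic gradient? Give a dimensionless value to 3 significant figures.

0.0291

With h = a·x + b·y + c and OW-A as origin, the differences give:
  40·a + (-35)·b = -0.9
  0·a + (-30)·b = +0.2
Eliminate b (×(-30) and ×(-35), subtract): -1200·a = 34.00 → a = ∂h/∂x = -0.02833
Back-substitute: b = ∂h/∂y = -0.006667.
|∇h| = √(-0.02833² + -0.006667²) = 0.0291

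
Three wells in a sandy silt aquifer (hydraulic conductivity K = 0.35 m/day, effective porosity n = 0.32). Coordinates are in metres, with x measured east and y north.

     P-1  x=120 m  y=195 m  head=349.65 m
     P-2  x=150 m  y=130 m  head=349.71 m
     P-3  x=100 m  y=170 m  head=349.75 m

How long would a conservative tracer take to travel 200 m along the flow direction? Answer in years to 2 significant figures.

160 years

With h = a·x + b·y + c and P-1 as origin, the differences give:
  30·a + (-65)·b = +0.06
  (-20)·a + (-25)·b = +0.10
Eliminate b (×(-25) and ×(-65), subtract): -2050·a = 5.000 → a = ∂h/∂x = -0.002439
Back-substitute: b = ∂h/∂y = -0.002049.
|∇h| = √(-0.002439² + -0.002049²) = 0.003185
Seepage velocity v = K·i/n = 0.35 × 0.003185 / 0.32 = 0.003484 m/day.
t = 200 / 0.003484 = 5.741e+04 days = 157 years.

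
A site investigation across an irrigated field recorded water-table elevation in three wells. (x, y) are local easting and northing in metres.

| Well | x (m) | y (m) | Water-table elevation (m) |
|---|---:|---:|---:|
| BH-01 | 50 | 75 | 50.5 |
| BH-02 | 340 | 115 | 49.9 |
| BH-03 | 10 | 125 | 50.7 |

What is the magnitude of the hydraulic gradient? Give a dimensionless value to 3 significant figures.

0.00317

Differences from BH-01: to BH-02 (Δx, Δy, Δh) = (290, 40, -0.6); to BH-03 = (-40, 50, +0.2).
Solve a·Δx + b·Δy = Δh: det = 290·50 − (-40)·40 = 16100.
∂h/∂x = [(-0.6)·50 − (+0.2)·40] / 16100 = -0.002360
∂h/∂y = [290·(+0.2) − (-40)·(-0.6)] / 16100 = +0.002112
|∇h| = √(-0.002360² + 0.002112²) = 0.003167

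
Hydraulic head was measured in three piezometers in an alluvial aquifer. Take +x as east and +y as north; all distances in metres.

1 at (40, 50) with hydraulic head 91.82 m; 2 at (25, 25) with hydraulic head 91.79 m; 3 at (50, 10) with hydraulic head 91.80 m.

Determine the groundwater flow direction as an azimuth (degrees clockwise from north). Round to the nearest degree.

Three-point gradient (reference 1): Δ to 2 = (-15, -25, -0.03), Δ to 3 = (10, -40, -0.02).
∂h/∂x = +0.0008235, ∂h/∂y = +0.0007059 (det = 850).
Flow direction (−∇h) has components (-0.0008235 E, -0.0007059 N).
Azimuth = atan2(E, N) = atan2(-0.0008235, -0.0007059) = 229.4° ≈ 229°.

229°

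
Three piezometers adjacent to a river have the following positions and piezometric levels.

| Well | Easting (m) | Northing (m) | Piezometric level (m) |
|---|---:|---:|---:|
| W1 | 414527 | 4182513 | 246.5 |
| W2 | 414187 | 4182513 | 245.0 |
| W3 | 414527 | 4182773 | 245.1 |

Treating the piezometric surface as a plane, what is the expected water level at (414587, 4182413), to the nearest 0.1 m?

∂h/∂x = (245.0 − 246.5) / (414187 − 414527) = +0.004412
∂h/∂y = (245.1 − 246.5) / (4182773 − 4182513) = -0.005385
h(414587, 4182413) = 246.5 + (+0.004412)·(60) + (-0.005385)·(-100) = 246.5 +0.265 +0.538 = 247.303 m.

247.3 m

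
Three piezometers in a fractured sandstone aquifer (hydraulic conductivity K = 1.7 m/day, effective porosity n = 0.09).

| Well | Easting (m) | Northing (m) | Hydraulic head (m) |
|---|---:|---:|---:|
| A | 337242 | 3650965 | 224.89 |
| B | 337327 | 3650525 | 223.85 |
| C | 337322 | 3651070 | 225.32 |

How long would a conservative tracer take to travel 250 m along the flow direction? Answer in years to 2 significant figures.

11 years

Taking A as reference: B−A = (85, -440, -1.04); C−A = (80, 105, +0.43).
Determinant of the coordinate differences = 85·105 − 80·(-440) = 44125.
∂h/∂x = [(-1.04)·105 − (+0.43)·(-440)] / 44125 = +0.001813
∂h/∂y = [85·(+0.43) − 80·(-1.04)] / 44125 = +0.002714
|∇h| = √(0.001813² + 0.002714²) = 0.003264
Seepage velocity v = K·i/n = 1.7 × 0.003264 / 0.09 = 0.06165 m/day.
t = 250 / 0.06165 = 4055 days = 11.1 years.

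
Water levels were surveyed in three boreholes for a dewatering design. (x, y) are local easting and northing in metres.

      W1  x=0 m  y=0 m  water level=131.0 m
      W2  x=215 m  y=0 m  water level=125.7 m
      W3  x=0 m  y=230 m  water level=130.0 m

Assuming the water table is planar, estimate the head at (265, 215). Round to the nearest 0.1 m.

123.5 m

∂h/∂x = (125.7 − 131.0) / (215 − 0) = -0.02465
∂h/∂y = (130.0 − 131.0) / (230 − 0) = -0.004348
h(265, 215) = 131.0 + (-0.02465)·(265) + (-0.004348)·(215) = 131.0 -6.533 -0.935 = 123.533 m.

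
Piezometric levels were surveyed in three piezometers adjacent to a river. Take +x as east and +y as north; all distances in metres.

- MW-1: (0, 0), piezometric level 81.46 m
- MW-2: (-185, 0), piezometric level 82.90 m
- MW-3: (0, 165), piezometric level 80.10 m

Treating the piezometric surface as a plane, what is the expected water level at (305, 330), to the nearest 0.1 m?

∂h/∂x = (82.90 − 81.46) / (-185 − 0) = -0.007784
∂h/∂y = (80.10 − 81.46) / (165 − 0) = -0.008242
h(305, 330) = 81.46 + (-0.007784)·(305) + (-0.008242)·(330) = 81.46 -2.374 -2.720 = 76.366 m.

76.4 m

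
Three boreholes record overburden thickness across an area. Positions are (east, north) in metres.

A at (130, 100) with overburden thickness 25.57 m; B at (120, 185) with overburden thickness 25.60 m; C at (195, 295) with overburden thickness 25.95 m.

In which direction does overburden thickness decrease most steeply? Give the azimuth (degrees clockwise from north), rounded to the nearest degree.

258°

Taking A as reference: B−A = (-10, 85, +0.03); C−A = (65, 195, +0.38).
Determinant of the coordinate differences = (-10)·195 − 65·85 = -7475.
∂d/∂x = [(+0.03)·195 − (+0.38)·85] / -7475 = +0.003538
∂d/∂y = [(-10)·(+0.38) − 65·(+0.03)] / -7475 = +0.0007692
Steepest decrease is along −∇f: components (-0.003538 E, -0.0007692 N).
Azimuth = atan2(-0.003538, -0.0007692) = 257.7° ≈ 258°.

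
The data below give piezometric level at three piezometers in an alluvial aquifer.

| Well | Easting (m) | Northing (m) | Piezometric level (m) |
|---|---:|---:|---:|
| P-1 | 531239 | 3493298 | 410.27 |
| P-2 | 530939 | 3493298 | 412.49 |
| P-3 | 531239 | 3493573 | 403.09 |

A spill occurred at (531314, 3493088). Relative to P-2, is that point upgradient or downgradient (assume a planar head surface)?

∂h/∂x = (412.49 − 410.27) / (530939 − 531239) = -0.007400
∂h/∂y = (403.09 − 410.27) / (3493573 − 3493298) = -0.02611
Head at (531314, 3493088) = 410.27 + (-0.007400)·(75) + (-0.02611)·(-210) = 415.20 m.
That is higher than the 412.49 m at P-2, so the point is upgradient.

upgradient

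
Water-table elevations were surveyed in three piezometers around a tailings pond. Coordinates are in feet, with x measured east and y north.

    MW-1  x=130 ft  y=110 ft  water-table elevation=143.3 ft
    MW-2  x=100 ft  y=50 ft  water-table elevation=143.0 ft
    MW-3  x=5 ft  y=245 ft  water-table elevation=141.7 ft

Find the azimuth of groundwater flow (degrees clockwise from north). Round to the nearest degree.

274°

Differences from MW-1: to MW-2 (Δx, Δy, Δh) = (-30, -60, -0.3); to MW-3 = (-125, 135, -1.6).
Determinant of the coordinate differences = (-30)·135 − (-125)·(-60) = -11550.
∂h/∂x = [(-0.3)·135 − (-1.6)·(-60)] / -11550 = +0.01182
∂h/∂y = [(-30)·(-1.6) − (-125)·(-0.3)] / -11550 = -0.0009091
Flow direction (−∇h) has components (-0.01182 E, +0.0009091 N).
Azimuth = atan2(E, N) = atan2(-0.01182, +0.0009091) = 274.4° ≈ 274°.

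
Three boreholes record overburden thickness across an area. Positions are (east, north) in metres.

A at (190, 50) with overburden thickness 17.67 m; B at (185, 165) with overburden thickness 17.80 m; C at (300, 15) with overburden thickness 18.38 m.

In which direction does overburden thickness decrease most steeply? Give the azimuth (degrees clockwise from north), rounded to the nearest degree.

258°

With d = a·x + b·y + c and A as origin, the differences give:
  (-5)·a + 115·b = +0.13
  110·a + (-35)·b = +0.71
Eliminate b (×(-35) and ×115, subtract): -12475·a = -86.200 → a = ∂d/∂x = +0.006910
Back-substitute: b = ∂d/∂y = +0.001431.
Steepest decrease is along −∇f: components (-0.006910 E, -0.001431 N).
Azimuth = atan2(-0.006910, -0.001431) = 258.3° ≈ 258°.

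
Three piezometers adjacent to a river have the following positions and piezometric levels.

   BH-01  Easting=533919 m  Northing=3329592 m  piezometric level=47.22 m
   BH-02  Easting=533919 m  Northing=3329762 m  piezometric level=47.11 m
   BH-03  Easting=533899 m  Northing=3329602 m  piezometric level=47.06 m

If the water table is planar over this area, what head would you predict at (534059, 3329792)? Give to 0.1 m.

With h = a·x + b·y + c and BH-01 as origin, the differences give:
  0·a + 170·b = -0.11
  (-20)·a + 10·b = -0.16
Eliminate b (×10 and ×170, subtract): 3400·a = 26.100 → a = ∂h/∂x = +0.007676
Back-substitute: b = ∂h/∂y = -0.0006471.
h(534059, 3329792) = 47.22 + (+0.007676)·(140) + (-0.0006471)·(200) = 47.22 +1.075 -0.129 = 48.165 m.

48.2 m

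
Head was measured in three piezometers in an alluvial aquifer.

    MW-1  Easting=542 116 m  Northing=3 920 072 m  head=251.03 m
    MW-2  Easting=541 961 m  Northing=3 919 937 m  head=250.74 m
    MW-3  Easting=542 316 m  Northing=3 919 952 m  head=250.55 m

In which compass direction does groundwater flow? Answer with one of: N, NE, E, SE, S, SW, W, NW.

S

Taking MW-1 as reference: MW-2−MW-1 = (-155, -135, -0.29); MW-3−MW-1 = (200, -120, -0.48).
Determinant of the coordinate differences = (-155)·(-120) − 200·(-135) = 45600.
∂h/∂x = [(-0.29)·(-120) − (-0.48)·(-135)] / 45600 = -0.0006579
∂h/∂y = [(-155)·(-0.48) − 200·(-0.29)] / 45600 = +0.002904
Flow = −∇h = (+0.0006579 east, -0.002904 north), which points south.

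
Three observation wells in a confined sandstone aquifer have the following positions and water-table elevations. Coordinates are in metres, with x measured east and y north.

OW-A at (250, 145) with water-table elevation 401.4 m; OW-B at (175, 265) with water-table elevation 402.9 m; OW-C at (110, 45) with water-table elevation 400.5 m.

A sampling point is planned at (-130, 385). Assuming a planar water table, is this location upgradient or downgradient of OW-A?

Three-point gradient (reference OW-A): Δ to OW-B = (-75, 120, +1.5), Δ to OW-C = (-140, -100, -0.9).
∂h/∂x = -0.001728, ∂h/∂y = +0.01142 (det = 24300).
Head at (-130, 385) = 401.4 + (-0.001728)·(-380) + (+0.01142)·(240) = 404.80 m.
That is higher than the 401.4 m at OW-A, so the point is upgradient.

upgradient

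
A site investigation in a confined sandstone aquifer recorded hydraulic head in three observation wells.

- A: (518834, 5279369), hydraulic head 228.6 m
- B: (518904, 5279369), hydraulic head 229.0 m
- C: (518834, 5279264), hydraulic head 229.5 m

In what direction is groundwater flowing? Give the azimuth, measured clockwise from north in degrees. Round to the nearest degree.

326°

∂h/∂x = (229.0 − 228.6) / (518904 − 518834) = +0.005714
∂h/∂y = (229.5 − 228.6) / (5279264 − 5279369) = -0.008571
Flow direction (−∇h) has components (-0.005714 E, +0.008571 N).
Azimuth = atan2(E, N) = atan2(-0.005714, +0.008571) = 326.3° ≈ 326°.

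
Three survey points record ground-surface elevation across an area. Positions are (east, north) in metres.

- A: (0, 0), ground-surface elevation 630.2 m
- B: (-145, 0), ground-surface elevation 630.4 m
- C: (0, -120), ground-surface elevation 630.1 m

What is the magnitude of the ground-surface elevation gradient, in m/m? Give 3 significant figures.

0.00161 m/m

∂z/∂x = (630.4 − 630.2) / (-145 − 0) = -0.001379
∂z/∂y = (630.1 − 630.2) / (-120 − 0) = +0.0008333
|∇f| = √(-0.001379² + 0.0008333²) = 0.001611 m/m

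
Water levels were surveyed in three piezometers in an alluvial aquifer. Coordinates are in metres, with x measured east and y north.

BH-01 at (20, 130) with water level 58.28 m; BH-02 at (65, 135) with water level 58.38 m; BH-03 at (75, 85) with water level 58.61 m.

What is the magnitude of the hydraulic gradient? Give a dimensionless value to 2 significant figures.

0.0049

Differences from BH-01: to BH-02 (Δx, Δy, Δh) = (45, 5, +0.10); to BH-03 = (55, -45, +0.33).
Solve a·Δx + b·Δy = Δh: det = 45·(-45) − 55·5 = -2300.
∂h/∂x = [(+0.10)·(-45) − (+0.33)·5] / -2300 = +0.002674
∂h/∂y = [45·(+0.33) − 55·(+0.10)] / -2300 = -0.004065
|∇h| = √(0.002674² + -0.004065²) = 0.004866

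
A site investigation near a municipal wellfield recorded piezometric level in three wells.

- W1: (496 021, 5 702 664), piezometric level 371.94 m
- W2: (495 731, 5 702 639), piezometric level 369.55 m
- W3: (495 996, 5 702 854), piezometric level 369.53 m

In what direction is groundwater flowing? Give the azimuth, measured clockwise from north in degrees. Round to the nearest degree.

Taking W1 as reference: W2−W1 = (-290, -25, -2.39); W3−W1 = (-25, 190, -2.41).
Solve a·Δx + b·Δy = Δh: det = (-290)·190 − (-25)·(-25) = -55725.
∂h/∂x = [(-2.39)·190 − (-2.41)·(-25)] / -55725 = +0.009230
∂h/∂y = [(-290)·(-2.41) − (-25)·(-2.39)] / -55725 = -0.01147
Flow direction (−∇h) has components (-0.009230 E, +0.01147 N).
Azimuth = atan2(E, N) = atan2(-0.009230, +0.01147) = 321.2° ≈ 321°.

321°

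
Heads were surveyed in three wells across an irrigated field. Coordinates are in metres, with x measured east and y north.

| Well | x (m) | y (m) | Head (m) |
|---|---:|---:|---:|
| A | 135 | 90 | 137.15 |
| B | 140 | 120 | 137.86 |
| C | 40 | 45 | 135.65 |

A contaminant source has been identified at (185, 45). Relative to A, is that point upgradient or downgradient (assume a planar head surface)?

Three-point gradient (reference A): Δ to B = (5, 30, +0.71), Δ to C = (-95, -45, -1.50).
∂h/∂x = +0.004971, ∂h/∂y = +0.02284 (det = 2625).
Head at (185, 45) = 137.15 + (+0.004971)·(50) + (+0.02284)·(-45) = 136.37 m.
That is lower than the 137.15 m at A, so the point is downgradient.

downgradient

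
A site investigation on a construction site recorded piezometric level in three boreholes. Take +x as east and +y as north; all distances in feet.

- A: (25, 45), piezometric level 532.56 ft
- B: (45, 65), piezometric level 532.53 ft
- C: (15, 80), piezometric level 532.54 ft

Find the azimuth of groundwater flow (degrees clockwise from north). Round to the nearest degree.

043°

With h = a·x + b·y + c and A as origin, the differences give:
  20·a + 20·b = -0.03
  (-10)·a + 35·b = -0.02
Eliminate b (×35 and ×20, subtract): 900·a = -0.650 → a = ∂h/∂x = -0.0007222
Back-substitute: b = ∂h/∂y = -0.0007778.
Flow direction (−∇h) has components (+0.0007222 E, +0.0007778 N).
Azimuth = atan2(E, N) = atan2(+0.0007222, +0.0007778) = 42.9° ≈ 043°.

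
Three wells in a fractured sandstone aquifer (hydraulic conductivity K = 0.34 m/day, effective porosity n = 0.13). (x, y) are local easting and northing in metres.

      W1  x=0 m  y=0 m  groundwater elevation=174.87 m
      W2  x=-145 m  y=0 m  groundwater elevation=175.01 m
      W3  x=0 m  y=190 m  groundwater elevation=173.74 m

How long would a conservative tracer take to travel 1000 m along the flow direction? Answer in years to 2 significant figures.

170 years

∂h/∂x = (175.01 − 174.87) / (-145 − 0) = -0.0009655
∂h/∂y = (173.74 − 174.87) / (190 − 0) = -0.005947
|∇h| = √(-0.0009655² + -0.005947²) = 0.006025
Seepage velocity v = K·i/n = 0.34 × 0.006025 / 0.13 = 0.01576 m/day.
t = 1000 / 0.01576 = 6.345e+04 days = 174 years.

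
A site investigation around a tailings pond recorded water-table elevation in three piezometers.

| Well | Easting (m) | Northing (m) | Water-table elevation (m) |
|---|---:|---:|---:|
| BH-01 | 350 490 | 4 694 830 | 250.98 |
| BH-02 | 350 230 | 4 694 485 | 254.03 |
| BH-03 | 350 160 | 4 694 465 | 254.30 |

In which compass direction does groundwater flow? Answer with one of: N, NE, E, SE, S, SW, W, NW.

N

With h = a·x + b·y + c and BH-01 as origin, the differences give:
  (-260)·a + (-345)·b = +3.05
  (-330)·a + (-365)·b = +3.32
Eliminate b (×(-365) and ×(-345), subtract): -18950·a = 32.150 → a = ∂h/∂x = -0.001697
Back-substitute: b = ∂h/∂y = -0.007562.
Flow = −∇h = (+0.001697 east, +0.007562 north), which points north.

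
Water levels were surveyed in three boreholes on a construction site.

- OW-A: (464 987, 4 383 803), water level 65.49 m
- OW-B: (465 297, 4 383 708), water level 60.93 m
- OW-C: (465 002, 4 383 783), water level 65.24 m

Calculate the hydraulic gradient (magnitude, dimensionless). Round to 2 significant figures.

Taking OW-A as reference: OW-B−OW-A = (310, -95, -4.56); OW-C−OW-A = (15, -20, -0.25).
Solve a·Δx + b·Δy = Δh: det = 310·(-20) − 15·(-95) = -4775.
∂h/∂x = [(-4.56)·(-20) − (-0.25)·(-95)] / -4775 = -0.01413
∂h/∂y = [310·(-0.25) − 15·(-4.56)] / -4775 = +0.001906
|∇h| = √(-0.01413² + 0.001906²) = 0.01426

0.014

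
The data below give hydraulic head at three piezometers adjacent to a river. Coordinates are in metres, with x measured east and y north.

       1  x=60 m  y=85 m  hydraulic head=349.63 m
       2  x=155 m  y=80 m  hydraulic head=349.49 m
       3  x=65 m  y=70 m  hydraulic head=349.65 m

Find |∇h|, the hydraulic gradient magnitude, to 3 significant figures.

0.00243

With h = a·x + b·y + c and 1 as origin, the differences give:
  95·a + (-5)·b = -0.14
  5·a + (-15)·b = +0.02
Eliminate b (×(-15) and ×(-5), subtract): -1400·a = 2.200 → a = ∂h/∂x = -0.001571
Back-substitute: b = ∂h/∂y = -0.001857.
|∇h| = √(-0.001571² + -0.001857²) = 0.002432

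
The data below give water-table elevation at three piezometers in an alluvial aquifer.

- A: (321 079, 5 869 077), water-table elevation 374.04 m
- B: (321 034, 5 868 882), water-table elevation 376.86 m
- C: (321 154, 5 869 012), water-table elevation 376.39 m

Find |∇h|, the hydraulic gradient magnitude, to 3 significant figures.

0.0239

With h = a·x + b·y + c and A as origin, the differences give:
  (-45)·a + (-195)·b = +2.82
  75·a + (-65)·b = +2.35
Eliminate b (×(-65) and ×(-195), subtract): 17550·a = 274.950 → a = ∂h/∂x = +0.01567
Back-substitute: b = ∂h/∂y = -0.01808.
|∇h| = √(0.01567² + -0.01808²) = 0.02393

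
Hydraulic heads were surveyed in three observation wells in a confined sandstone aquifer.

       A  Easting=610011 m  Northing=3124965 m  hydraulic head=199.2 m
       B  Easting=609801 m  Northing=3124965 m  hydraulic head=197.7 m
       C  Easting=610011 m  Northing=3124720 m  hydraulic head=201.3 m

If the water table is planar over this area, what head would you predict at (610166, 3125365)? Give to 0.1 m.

196.9 m

∂h/∂x = (197.7 − 199.2) / (609801 − 610011) = +0.007143
∂h/∂y = (201.3 − 199.2) / (3124720 − 3124965) = -0.008571
h(610166, 3125365) = 199.2 + (+0.007143)·(155) + (-0.008571)·(400) = 199.2 +1.107 -3.429 = 196.879 m.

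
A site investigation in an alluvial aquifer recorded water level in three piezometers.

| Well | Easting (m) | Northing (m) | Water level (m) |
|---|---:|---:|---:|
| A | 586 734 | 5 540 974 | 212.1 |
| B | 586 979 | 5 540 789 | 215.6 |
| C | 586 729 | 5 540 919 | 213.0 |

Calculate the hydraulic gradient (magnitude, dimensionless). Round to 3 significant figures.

With h = a·x + b·y + c and A as origin, the differences give:
  245·a + (-185)·b = +3.5
  (-5)·a + (-55)·b = +0.9
Eliminate b (×(-55) and ×(-185), subtract): -14400·a = -26.00 → a = ∂h/∂x = +0.001806
Back-substitute: b = ∂h/∂y = -0.01653.
|∇h| = √(0.001806² + -0.01653²) = 0.01663

0.0166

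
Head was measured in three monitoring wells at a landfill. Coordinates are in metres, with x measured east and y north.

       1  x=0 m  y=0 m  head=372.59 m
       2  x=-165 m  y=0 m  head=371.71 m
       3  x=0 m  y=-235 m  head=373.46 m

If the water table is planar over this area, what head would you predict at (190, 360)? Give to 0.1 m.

∂h/∂x = (371.71 − 372.59) / (-165 − 0) = +0.005333
∂h/∂y = (373.46 − 372.59) / (-235 − 0) = -0.003702
h(190, 360) = 372.59 + (+0.005333)·(190) + (-0.003702)·(360) = 372.59 +1.013 -1.333 = 372.271 m.

372.3 m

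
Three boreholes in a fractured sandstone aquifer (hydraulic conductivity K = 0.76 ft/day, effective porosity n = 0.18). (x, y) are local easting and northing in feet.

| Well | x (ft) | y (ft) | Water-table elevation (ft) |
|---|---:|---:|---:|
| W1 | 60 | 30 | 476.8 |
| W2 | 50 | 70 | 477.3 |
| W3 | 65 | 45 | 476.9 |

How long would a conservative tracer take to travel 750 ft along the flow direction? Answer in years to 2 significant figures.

34 years

Three-point gradient (reference W1): Δ to W2 = (-10, 40, +0.5), Δ to W3 = (5, 15, +0.1).
∂h/∂x = -0.01000, ∂h/∂y = +0.010000 (det = -350).
|∇h| = √(-0.01000² + 0.010000²) = 0.01414
Seepage velocity v = K·i/n = 0.76 × 0.01414 / 0.18 = 0.0597 ft/day.
t = 750 / 0.0597 = 1.256e+04 days = 34.4 years.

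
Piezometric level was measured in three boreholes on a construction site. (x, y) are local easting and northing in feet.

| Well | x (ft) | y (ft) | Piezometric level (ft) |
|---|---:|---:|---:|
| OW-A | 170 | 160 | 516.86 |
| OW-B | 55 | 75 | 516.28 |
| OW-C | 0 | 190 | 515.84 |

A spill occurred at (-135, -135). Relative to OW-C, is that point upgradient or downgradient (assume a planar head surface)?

downgradient

With h = a·x + b·y + c and OW-A as origin, the differences give:
  (-115)·a + (-85)·b = -0.58
  (-170)·a + 30·b = -1.02
Eliminate b (×30 and ×(-85), subtract): -17900·a = -104.100 → a = ∂h/∂x = +0.005816
Back-substitute: b = ∂h/∂y = -0.001045.
Head at (-135, -135) = 516.86 + (+0.005816)·(-305) + (-0.001045)·(-295) = 515.39 ft.
That is lower than the 515.84 ft at OW-C, so the point is downgradient.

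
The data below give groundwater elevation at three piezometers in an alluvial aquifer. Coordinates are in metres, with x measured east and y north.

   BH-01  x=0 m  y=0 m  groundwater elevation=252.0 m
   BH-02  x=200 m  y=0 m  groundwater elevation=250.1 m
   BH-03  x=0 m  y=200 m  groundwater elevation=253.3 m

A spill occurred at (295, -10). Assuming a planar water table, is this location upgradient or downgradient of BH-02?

downgradient

∂h/∂x = (250.1 − 252.0) / (200 − 0) = -0.009500
∂h/∂y = (253.3 − 252.0) / (200 − 0) = +0.006500
Head at (295, -10) = 252.0 + (-0.009500)·(295) + (+0.006500)·(-10) = 249.13 m.
That is lower than the 250.1 m at BH-02, so the point is downgradient.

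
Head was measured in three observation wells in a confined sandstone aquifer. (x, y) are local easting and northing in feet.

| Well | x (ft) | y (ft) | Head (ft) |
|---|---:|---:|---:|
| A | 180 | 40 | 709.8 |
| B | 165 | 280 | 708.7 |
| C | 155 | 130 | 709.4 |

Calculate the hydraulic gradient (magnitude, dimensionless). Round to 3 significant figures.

Taking A as reference: B−A = (-15, 240, -1.1); C−A = (-25, 90, -0.4).
Determinant of the coordinate differences = (-15)·90 − (-25)·240 = 4650.
∂h/∂x = [(-1.1)·90 − (-0.4)·240] / 4650 = -0.0006452
∂h/∂y = [(-15)·(-0.4) − (-25)·(-1.1)] / 4650 = -0.004624
|∇h| = √(-0.0006452² + -0.004624²) = 0.004669

0.00467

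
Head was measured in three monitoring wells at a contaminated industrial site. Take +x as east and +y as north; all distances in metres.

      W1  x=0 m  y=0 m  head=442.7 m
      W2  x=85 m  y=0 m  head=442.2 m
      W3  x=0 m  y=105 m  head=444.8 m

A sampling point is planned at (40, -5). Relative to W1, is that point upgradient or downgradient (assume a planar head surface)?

downgradient

∂h/∂x = (442.2 − 442.7) / (85 − 0) = -0.005882
∂h/∂y = (444.8 − 442.7) / (105 − 0) = +0.02000
Head at (40, -5) = 442.7 + (-0.005882)·(40) + (+0.02000)·(-5) = 442.36 m.
That is lower than the 442.7 m at W1, so the point is downgradient.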